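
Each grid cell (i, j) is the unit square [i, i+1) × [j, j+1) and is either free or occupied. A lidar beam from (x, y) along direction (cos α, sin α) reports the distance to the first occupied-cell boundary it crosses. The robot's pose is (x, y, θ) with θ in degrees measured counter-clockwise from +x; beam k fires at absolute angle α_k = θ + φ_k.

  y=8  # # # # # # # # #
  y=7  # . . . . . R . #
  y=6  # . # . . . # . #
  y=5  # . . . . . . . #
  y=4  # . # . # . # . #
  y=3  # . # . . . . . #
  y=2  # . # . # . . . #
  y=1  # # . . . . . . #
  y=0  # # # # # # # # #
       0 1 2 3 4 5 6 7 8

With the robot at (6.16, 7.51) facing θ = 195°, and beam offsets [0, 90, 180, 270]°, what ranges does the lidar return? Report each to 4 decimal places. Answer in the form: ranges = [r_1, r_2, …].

ranges = [3.2715, 0.5280, 1.8932, 0.5073]

beam 1: φ=0°, α=195°
  cosα=-0.9659 sinα=-0.2588 | (6,7) | tMaxX 0.1656 tMaxY 1.9705 | tΔX 1.0353 tΔY 3.8637
    t=0.1656 [x] (5,7)
    t=1.2009 [x] (4,7)
    t=1.9705 [y] (4,6)
    t=2.2362 [x] (3,6)
    t=3.2715 [x] (2,6) — stop
  → r_1 = 3.2715
beam 2: φ=90°, α=285°
  cosα=0.2588 sinα=-0.9659 | (6,7) | tMaxX 3.2455 tMaxY 0.5280 | tΔX 3.8637 tΔY 1.0353
    t=0.5280 [y] (6,6) — stop
  → r_2 = 0.5280
beam 3: φ=180°, α=15°
  cosα=0.9659 sinα=0.2588 | (6,7) | tMaxX 0.8696 tMaxY 1.8932 | tΔX 1.0353 tΔY 3.8637
    t=0.8696 [x] (7,7)
    t=1.8932 [y] (7,8) — stop
  → r_3 = 1.8932
beam 4: φ=270°, α=105°
  cosα=-0.2588 sinα=0.9659 | (6,7) | tMaxX 0.6182 tMaxY 0.5073 | tΔX 3.8637 tΔY 1.0353
    t=0.5073 [y] (6,8) — stop
  → r_4 = 0.5073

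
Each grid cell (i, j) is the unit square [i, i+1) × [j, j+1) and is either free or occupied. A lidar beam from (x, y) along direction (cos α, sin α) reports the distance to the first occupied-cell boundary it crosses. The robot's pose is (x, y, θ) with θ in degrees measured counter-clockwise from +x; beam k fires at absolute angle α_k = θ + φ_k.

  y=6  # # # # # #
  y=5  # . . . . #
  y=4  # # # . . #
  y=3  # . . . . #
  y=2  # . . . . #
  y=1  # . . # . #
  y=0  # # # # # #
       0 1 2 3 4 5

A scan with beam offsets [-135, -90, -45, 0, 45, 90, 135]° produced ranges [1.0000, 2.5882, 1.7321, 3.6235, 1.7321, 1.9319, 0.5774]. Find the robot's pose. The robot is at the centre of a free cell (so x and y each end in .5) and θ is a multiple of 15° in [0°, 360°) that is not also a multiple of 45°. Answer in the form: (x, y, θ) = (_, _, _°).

(x, y, θ) = (4.5, 3.5, 195°)

Candidates: 17 free-cell centres × 16 headings = 272 poses. Raycast each; keep the one whose scan matches to 4 dp.
  (4.5, 1.5, 285°): beam 1 = 0.5774 ≠ 1.0000 ✗
  (1.5, 1.5, 120°): beam 1 = 1.5529 ≠ 1.0000 ✗
  (4.5, 3.5, 240°): beam 1 = 2.5882 ≠ 1.0000 ✗
  …
  (4.5, 3.5, 195°): r_1=1.0000, r_2=2.5882, r_3=1.7321, r_4=3.6235, r_5=1.7321, r_6=1.9319, r_7=0.5774 — all match ✓
Only this pose fits every beam.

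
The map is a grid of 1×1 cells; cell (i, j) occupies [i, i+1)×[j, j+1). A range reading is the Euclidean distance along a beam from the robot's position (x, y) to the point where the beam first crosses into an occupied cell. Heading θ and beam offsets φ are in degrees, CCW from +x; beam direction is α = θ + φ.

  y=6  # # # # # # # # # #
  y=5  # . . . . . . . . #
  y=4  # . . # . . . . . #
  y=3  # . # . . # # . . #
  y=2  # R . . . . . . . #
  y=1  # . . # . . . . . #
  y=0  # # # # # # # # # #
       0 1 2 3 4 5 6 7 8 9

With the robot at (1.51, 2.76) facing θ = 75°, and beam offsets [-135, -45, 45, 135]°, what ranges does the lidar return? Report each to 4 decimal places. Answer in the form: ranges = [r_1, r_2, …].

ranges = [2.0323, 0.5658, 1.0200, 0.5889]

beam 1: φ=-135°, α=300°
  direction (0.5000, -0.8660); cell (1,2); t to first gridline: x 0.9800, y 0.8776 (then +2.0000 / +1.1547)
    (1,1) via y @ 0.8776
    (2,1) via x @ 0.9800
    (2,0) via y @ 2.0323  # hit
  → r_1 = 2.0323
beam 2: φ=-45°, α=30°
  direction (0.8660, 0.5000); cell (1,2); t to first gridline: x 0.5658, y 0.4800 (then +1.1547 / +2.0000)
    (1,3) via y @ 0.4800
    (2,3) via x @ 0.5658  # hit
  → r_2 = 0.5658
beam 3: φ=45°, α=120°
  direction (-0.5000, 0.8660); cell (1,2); t to first gridline: x 1.0200, y 0.2771 (then +2.0000 / +1.1547)
    (1,3) via y @ 0.2771
    (0,3) via x @ 1.0200  # hit
  → r_3 = 1.0200
beam 4: φ=135°, α=210°
  direction (-0.8660, -0.5000); cell (1,2); t to first gridline: x 0.5889, y 1.5200 (then +1.1547 / +2.0000)
    (0,2) via x @ 0.5889  # hit
  → r_4 = 0.5889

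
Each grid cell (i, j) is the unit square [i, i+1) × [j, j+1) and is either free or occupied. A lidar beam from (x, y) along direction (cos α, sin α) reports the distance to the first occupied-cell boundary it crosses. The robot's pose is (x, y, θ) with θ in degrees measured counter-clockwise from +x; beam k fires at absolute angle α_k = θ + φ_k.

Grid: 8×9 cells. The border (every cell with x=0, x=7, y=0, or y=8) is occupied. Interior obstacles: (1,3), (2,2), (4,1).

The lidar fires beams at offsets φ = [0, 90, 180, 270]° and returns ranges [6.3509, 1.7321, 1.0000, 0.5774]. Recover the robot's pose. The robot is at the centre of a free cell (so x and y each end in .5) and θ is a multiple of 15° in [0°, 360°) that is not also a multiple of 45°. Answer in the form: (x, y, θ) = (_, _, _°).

Candidates: 39 free-cell centres × 16 headings = 624 poses. Raycast each; keep the one whose scan matches to 4 dp.
  (6.5, 7.5, 285°): beam 1 = 1.9319 ≠ 6.3509 ✗
  (3.5, 1.5, 195°): beam 1 = 1.9319 ≠ 6.3509 ✗
  (6.5, 5.5, 300°): beam 1 = 1.0000 ≠ 6.3509 ✗
  …
  (6.5, 2.5, 120°): r_1=6.3509, r_2=1.7321, r_3=1.0000, r_4=0.5774 — all match ✓
Unique over the lattice → pose = (6.5, 2.5, 120°).

(x, y, θ) = (6.5, 2.5, 120°)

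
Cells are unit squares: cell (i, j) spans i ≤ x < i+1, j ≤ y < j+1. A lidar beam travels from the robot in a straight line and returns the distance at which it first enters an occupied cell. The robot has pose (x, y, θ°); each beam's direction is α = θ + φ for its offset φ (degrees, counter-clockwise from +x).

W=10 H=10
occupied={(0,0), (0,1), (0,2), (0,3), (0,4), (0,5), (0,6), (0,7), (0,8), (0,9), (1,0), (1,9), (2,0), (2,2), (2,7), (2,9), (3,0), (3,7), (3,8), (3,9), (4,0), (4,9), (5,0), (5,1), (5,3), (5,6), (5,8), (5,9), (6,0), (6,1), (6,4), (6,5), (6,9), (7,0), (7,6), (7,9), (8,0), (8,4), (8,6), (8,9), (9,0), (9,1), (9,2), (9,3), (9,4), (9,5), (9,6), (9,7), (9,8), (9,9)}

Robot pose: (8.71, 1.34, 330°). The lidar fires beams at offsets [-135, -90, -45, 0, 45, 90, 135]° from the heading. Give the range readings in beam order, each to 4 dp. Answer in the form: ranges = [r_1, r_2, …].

beam 1: φ=-135°, α=195°
  direction (-0.9659, -0.2588); cell (8,1); t to first gridline: x 0.7350, y 1.3137 (then +1.0353 / +3.8637)
    (7,1) via x @ 0.7350
    (7,0) via y @ 1.3137  # hit
  → r_1 = 1.3137
beam 2: φ=-90°, α=240°
  direction (-0.5000, -0.8660); cell (8,1); t to first gridline: x 1.4200, y 0.3926 (then +2.0000 / +1.1547)
    (8,0) via y @ 0.3926  # hit
  → r_2 = 0.3926
beam 3: φ=-45°, α=285°
  direction (0.2588, -0.9659); cell (8,1); t to first gridline: x 1.1205, y 0.3520 (then +3.8637 / +1.0353)
    (8,0) via y @ 0.3520  # hit
  → r_3 = 0.3520
beam 4: φ=0°, α=330°
  direction (0.8660, -0.5000); cell (8,1); t to first gridline: x 0.3349, y 0.6800 (then +1.1547 / +2.0000)
    (9,1) via x @ 0.3349  # hit
  → r_4 = 0.3349
beam 5: φ=45°, α=15°
  direction (0.9659, 0.2588); cell (8,1); t to first gridline: x 0.3002, y 2.5500 (then +1.0353 / +3.8637)
    (9,1) via x @ 0.3002  # hit
  → r_5 = 0.3002
beam 6: φ=90°, α=60°
  direction (0.5000, 0.8660); cell (8,1); t to first gridline: x 0.5800, y 0.7621 (then +2.0000 / +1.1547)
    (9,1) via x @ 0.5800  # hit
  → r_6 = 0.5800
beam 7: φ=135°, α=105°
  direction (-0.2588, 0.9659); cell (8,1); t to first gridline: x 2.7432, y 0.6833 (then +3.8637 / +1.0353)
    (8,2) via y @ 0.6833
    (8,3) via y @ 1.7186
    (7,3) via x @ 2.7432
    (7,4) via y @ 2.7538
    (7,5) via y @ 3.7891
    (7,6) via y @ 4.8244  # hit
  → r_7 = 4.8244

ranges = [1.3137, 0.3926, 0.3520, 0.3349, 0.3002, 0.5800, 4.8244]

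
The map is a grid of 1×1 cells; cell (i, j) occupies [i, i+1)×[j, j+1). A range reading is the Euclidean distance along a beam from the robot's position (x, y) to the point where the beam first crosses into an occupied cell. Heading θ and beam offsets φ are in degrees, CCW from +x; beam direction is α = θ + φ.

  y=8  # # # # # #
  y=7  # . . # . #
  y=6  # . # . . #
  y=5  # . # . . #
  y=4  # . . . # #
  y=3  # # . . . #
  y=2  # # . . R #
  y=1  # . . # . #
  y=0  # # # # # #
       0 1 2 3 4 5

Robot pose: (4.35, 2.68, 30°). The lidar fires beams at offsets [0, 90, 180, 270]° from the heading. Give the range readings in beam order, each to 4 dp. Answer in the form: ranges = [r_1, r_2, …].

ranges = [0.7506, 2.7000, 1.3600, 1.3000]

beam 1: φ=0°, α=30°
  d=(0.8660,0.5000)  start (4,2)  tX=0.7506 tY=0.6400  stride 1/|dx|=1.1547 1/|dy|=2.0000
    cross y-line → (4,3), t=0.6400
    cross x-line → (5,3), t=0.7506 (wall)
  → r_1 = 0.7506
beam 2: φ=90°, α=120°
  d=(-0.5000,0.8660)  start (4,2)  tX=0.7000 tY=0.3695  stride 1/|dx|=2.0000 1/|dy|=1.1547
    cross y-line → (4,3), t=0.3695
    cross x-line → (3,3), t=0.7000
    cross y-line → (3,4), t=1.5242
    cross y-line → (3,5), t=2.6789
    cross x-line → (2,5), t=2.7000 (wall)
  → r_2 = 2.7000
beam 3: φ=180°, α=210°
  d=(-0.8660,-0.5000)  start (4,2)  tX=0.4041 tY=1.3600  stride 1/|dx|=1.1547 1/|dy|=2.0000
    cross x-line → (3,2), t=0.4041
    cross y-line → (3,1), t=1.3600 (wall)
  → r_3 = 1.3600
beam 4: φ=270°, α=300°
  d=(0.5000,-0.8660)  start (4,2)  tX=1.3000 tY=0.7852  stride 1/|dx|=2.0000 1/|dy|=1.1547
    cross y-line → (4,1), t=0.7852
    cross x-line → (5,1), t=1.3000 (wall)
  → r_4 = 1.3000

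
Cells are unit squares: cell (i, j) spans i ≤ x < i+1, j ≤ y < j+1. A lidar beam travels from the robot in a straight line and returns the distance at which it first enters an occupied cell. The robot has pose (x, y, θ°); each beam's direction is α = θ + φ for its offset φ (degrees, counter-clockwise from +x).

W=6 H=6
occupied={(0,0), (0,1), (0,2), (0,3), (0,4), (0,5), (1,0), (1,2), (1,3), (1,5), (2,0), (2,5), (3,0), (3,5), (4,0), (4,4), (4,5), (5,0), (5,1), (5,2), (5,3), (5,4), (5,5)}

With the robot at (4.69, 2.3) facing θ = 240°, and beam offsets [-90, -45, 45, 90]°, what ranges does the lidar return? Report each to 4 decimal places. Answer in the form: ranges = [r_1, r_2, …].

beam 1: φ=-90°, α=150°
  dir = (cos 150°, sin 150°) = (-0.8660, 0.5000); from cell (4,2)
  next x-line at t=0.7967, next y-line at t=1.4000; Δt_x=1.1547, Δt_y=2.0000
    x: enter (3,2) at t=0.7967
    y: enter (3,3) at t=1.4000
    x: enter (2,3) at t=1.9514
    x: enter (1,3) at t=3.1061 ← occupied
  → r_1 = 3.1061
beam 2: φ=-45°, α=195°
  dir = (cos 195°, sin 195°) = (-0.9659, -0.2588); from cell (4,2)
  next x-line at t=0.7143, next y-line at t=1.1591; Δt_x=1.0353, Δt_y=3.8637
    x: enter (3,2) at t=0.7143
    y: enter (3,1) at t=1.1591
    x: enter (2,1) at t=1.7496
    x: enter (1,1) at t=2.7849
    x: enter (0,1) at t=3.8202 ← occupied
  → r_2 = 3.8202
beam 3: φ=45°, α=285°
  dir = (cos 285°, sin 285°) = (0.2588, -0.9659); from cell (4,2)
  next x-line at t=1.1977, next y-line at t=0.3106; Δt_x=3.8637, Δt_y=1.0353
    y: enter (4,1) at t=0.3106
    x: enter (5,1) at t=1.1977 ← occupied
  → r_3 = 1.1977
beam 4: φ=90°, α=330°
  dir = (cos 330°, sin 330°) = (0.8660, -0.5000); from cell (4,2)
  next x-line at t=0.3580, next y-line at t=0.6000; Δt_x=1.1547, Δt_y=2.0000
    x: enter (5,2) at t=0.3580 ← occupied
  → r_4 = 0.3580

ranges = [3.1061, 3.8202, 1.1977, 0.3580]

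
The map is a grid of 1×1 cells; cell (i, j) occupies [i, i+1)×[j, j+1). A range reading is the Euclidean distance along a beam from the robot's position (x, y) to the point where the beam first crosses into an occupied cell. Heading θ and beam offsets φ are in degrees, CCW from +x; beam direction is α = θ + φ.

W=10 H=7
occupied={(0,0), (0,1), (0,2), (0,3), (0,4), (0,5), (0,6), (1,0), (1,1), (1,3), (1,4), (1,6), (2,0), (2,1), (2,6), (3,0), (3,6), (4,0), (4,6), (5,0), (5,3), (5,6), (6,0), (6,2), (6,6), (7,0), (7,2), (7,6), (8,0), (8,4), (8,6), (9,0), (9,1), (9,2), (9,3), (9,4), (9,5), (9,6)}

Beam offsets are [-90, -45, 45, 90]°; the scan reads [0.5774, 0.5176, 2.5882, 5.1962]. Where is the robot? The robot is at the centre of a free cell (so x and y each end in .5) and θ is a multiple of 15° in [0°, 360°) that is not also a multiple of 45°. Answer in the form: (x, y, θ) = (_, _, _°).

(x, y, θ) = (3.5, 1.5, 330°)

The pose lattice has 32·16 = 512 candidates. Test each by forward raycasting.
  (2.5, 3.5, 285°): beam 1 = 0.5176 ≠ 0.5774 ✗
  (5.5, 5.5, 75°): beam 1 = 2.5882 ≠ 0.5774 ✗
  (3.5, 1.5, 255°): beam 1 = 0.5176 ≠ 0.5774 ✗
  (5.5, 1.5, 120°): beam 1 = 1.0000 ≠ 0.5774 ✗
  …
  (3.5, 1.5, 330°): r_1=0.5774, r_2=0.5176, r_3=2.5882, r_4=5.1962 — all match ✓
No second candidate reproduces the full scan.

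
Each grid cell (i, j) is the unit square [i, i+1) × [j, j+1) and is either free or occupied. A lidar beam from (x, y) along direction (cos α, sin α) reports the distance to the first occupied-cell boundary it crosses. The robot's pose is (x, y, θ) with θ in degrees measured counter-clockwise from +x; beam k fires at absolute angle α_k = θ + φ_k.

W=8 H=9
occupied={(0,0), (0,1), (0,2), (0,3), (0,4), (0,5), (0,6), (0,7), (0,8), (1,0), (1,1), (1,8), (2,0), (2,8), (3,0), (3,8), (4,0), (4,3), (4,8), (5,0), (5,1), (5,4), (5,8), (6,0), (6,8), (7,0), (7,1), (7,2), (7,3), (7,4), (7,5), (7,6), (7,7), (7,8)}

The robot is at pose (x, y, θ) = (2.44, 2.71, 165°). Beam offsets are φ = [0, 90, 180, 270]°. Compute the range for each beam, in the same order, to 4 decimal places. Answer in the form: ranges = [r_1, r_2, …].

beam 1: φ=0°, α=165°
  cosα=-0.9659 sinα=0.2588 | (2,2) | tMaxX 0.4555 tMaxY 1.1205 | tΔX 1.0353 tΔY 3.8637
    t=0.4555 [x] (1,2)
    t=1.1205 [y] (1,3)
    t=1.4908 [x] (0,3) — stop
  → r_1 = 1.4908
beam 2: φ=90°, α=255°
  cosα=-0.2588 sinα=-0.9659 | (2,2) | tMaxX 1.7000 tMaxY 0.7350 | tΔX 3.8637 tΔY 1.0353
    t=0.7350 [y] (2,1)
    t=1.7000 [x] (1,1) — stop
  → r_2 = 1.7000
beam 3: φ=180°, α=345°
  cosα=0.9659 sinα=-0.2588 | (2,2) | tMaxX 0.5798 tMaxY 2.7432 | tΔX 1.0353 tΔY 3.8637
    t=0.5798 [x] (3,2)
    t=1.6150 [x] (4,2)
    t=2.6503 [x] (5,2)
    t=2.7432 [y] (5,1) — stop
  → r_3 = 2.7432
beam 4: φ=270°, α=75°
  cosα=0.2588 sinα=0.9659 | (2,2) | tMaxX 2.1637 tMaxY 0.3002 | tΔX 3.8637 tΔY 1.0353
    t=0.3002 [y] (2,3)
    t=1.3355 [y] (2,4)
    t=2.1637 [x] (3,4)
    t=2.3708 [y] (3,5)
    t=3.4061 [y] (3,6)
    t=4.4413 [y] (3,7)
    t=5.4766 [y] (3,8) — stop
  → r_4 = 5.4766

ranges = [1.4908, 1.7000, 2.7432, 5.4766]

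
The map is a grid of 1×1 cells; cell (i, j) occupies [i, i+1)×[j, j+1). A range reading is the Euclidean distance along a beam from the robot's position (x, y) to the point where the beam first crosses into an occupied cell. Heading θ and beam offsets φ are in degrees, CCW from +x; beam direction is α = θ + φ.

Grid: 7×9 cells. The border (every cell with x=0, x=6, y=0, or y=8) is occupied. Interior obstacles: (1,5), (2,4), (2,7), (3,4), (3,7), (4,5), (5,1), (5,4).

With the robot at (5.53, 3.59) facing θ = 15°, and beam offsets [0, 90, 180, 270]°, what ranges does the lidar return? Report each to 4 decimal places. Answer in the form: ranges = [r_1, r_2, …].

ranges = [0.4866, 0.4245, 4.6898, 1.6461]

beam 1: φ=0°, α=15°
  direction (0.9659, 0.2588); cell (5,3); t to first gridline: x 0.4866, y 1.5841 (then +1.0353 / +3.8637)
    (6,3) via x @ 0.4866  # hit
  → r_1 = 0.4866
beam 2: φ=90°, α=105°
  direction (-0.2588, 0.9659); cell (5,3); t to first gridline: x 2.0478, y 0.4245 (then +3.8637 / +1.0353)
    (5,4) via y @ 0.4245  # hit
  → r_2 = 0.4245
beam 3: φ=180°, α=195°
  direction (-0.9659, -0.2588); cell (5,3); t to first gridline: x 0.5487, y 2.2796 (then +1.0353 / +3.8637)
    (4,3) via x @ 0.5487
    (3,3) via x @ 1.5840
    (3,2) via y @ 2.2796
    (2,2) via x @ 2.6192
    (1,2) via x @ 3.6545
    (0,2) via x @ 4.6898  # hit
  → r_3 = 4.6898
beam 4: φ=270°, α=285°
  direction (0.2588, -0.9659); cell (5,3); t to first gridline: x 1.8159, y 0.6108 (then +3.8637 / +1.0353)
    (5,2) via y @ 0.6108
    (5,1) via y @ 1.6461  # hit
  → r_4 = 1.6461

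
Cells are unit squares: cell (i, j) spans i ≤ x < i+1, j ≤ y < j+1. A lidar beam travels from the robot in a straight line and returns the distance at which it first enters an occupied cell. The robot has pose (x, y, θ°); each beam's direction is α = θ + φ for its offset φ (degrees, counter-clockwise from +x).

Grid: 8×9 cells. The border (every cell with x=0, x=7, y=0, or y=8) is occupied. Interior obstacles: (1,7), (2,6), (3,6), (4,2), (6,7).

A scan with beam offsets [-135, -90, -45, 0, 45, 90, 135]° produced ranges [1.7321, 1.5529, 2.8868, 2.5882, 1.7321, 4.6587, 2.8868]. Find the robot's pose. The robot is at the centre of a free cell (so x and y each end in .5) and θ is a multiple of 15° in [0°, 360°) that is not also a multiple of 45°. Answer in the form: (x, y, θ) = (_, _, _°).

Enumerate (i+0.5, j+0.5, θ) over the 37 free cells and 16 admissible headings. For each, cast all 7 beams and compare to the given ranges.
  (5.5, 5.5, 255°): beam 1 = 2.8868 ≠ 1.7321 ✗
  (4.5, 3.5, 105°): beam 1 = 2.8868 ≠ 1.7321 ✗
  (3.5, 7.5, 210°): beam 1 = 0.5176 ≠ 1.7321 ✗
  (3.5, 2.5, 60°): beam 1 = 1.5529 ≠ 1.7321 ✗
  …
  (2.5, 3.5, 285°): r_1=1.7321, r_2=1.5529, r_3=2.8868, r_4=2.5882, r_5=1.7321, r_6=4.6587, r_7=2.8868 — all match ✓
Unique over the lattice → pose = (2.5, 3.5, 285°).

(x, y, θ) = (2.5, 3.5, 285°)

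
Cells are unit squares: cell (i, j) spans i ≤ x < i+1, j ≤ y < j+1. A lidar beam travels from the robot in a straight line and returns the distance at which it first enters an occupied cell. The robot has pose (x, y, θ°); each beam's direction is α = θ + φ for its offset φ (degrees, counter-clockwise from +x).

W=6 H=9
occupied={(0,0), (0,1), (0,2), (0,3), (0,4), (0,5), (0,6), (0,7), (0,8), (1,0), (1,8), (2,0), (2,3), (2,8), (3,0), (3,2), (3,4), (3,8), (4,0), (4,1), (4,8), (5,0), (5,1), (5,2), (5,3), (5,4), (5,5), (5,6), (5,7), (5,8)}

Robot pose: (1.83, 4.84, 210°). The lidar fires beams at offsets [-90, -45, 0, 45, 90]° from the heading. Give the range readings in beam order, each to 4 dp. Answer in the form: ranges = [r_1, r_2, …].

beam 1: φ=-90°, α=120°
  d=(-0.5000,0.8660)  start (1,4)  tX=1.6600 tY=0.1848  stride 1/|dx|=2.0000 1/|dy|=1.1547
    cross y-line → (1,5), t=0.1848
    cross y-line → (1,6), t=1.3395
    cross x-line → (0,6), t=1.6600 (wall)
  → r_1 = 1.6600
beam 2: φ=-45°, α=165°
  d=(-0.9659,0.2588)  start (1,4)  tX=0.8593 tY=0.6182  stride 1/|dx|=1.0353 1/|dy|=3.8637
    cross y-line → (1,5), t=0.6182
    cross x-line → (0,5), t=0.8593 (wall)
  → r_2 = 0.8593
beam 3: φ=0°, α=210°
  d=(-0.8660,-0.5000)  start (1,4)  tX=0.9584 tY=1.6800  stride 1/|dx|=1.1547 1/|dy|=2.0000
    cross x-line → (0,4), t=0.9584 (wall)
  → r_3 = 0.9584
beam 4: φ=45°, α=255°
  d=(-0.2588,-0.9659)  start (1,4)  tX=3.2069 tY=0.8696  stride 1/|dx|=3.8637 1/|dy|=1.0353
    cross y-line → (1,3), t=0.8696
    cross y-line → (1,2), t=1.9049
    cross y-line → (1,1), t=2.9402
    cross x-line → (0,1), t=3.2069 (wall)
  → r_4 = 3.2069
beam 5: φ=90°, α=300°
  d=(0.5000,-0.8660)  start (1,4)  tX=0.3400 tY=0.9699  stride 1/|dx|=2.0000 1/|dy|=1.1547
    cross x-line → (2,4), t=0.3400
    cross y-line → (2,3), t=0.9699 (wall)
  → r_5 = 0.9699

ranges = [1.6600, 0.8593, 0.9584, 3.2069, 0.9699]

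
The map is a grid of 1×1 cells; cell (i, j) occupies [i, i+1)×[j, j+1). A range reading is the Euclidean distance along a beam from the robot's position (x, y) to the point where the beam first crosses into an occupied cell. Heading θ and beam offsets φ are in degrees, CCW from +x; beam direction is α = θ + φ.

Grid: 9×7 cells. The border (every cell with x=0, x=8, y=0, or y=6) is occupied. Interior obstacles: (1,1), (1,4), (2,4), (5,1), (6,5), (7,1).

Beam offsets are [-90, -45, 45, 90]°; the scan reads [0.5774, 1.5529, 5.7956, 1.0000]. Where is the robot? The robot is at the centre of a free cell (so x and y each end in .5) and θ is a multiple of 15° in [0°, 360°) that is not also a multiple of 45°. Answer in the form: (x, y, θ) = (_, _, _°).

(x, y, θ) = (1.5, 3.5, 300°)

The pose lattice has 29·16 = 464 candidates. Test each by forward raycasting.
  (7.5, 5.5, 345°): beam 1 = 4.6587 ≠ 0.5774 ✗
  (5.5, 3.5, 150°): beam 1 = 1.7321 ≠ 0.5774 ✗
  (4.5, 3.5, 300°): beam 1 = 3.0000 ≠ 0.5774 ✗
  (1.5, 5.5, 165°): beam 1 = 0.5176 ≠ 0.5774 ✗
  …
  (1.5, 3.5, 300°): r_1=0.5774, r_2=1.5529, r_3=5.7956, r_4=1.0000 — all match ✓
No second candidate reproduces the full scan.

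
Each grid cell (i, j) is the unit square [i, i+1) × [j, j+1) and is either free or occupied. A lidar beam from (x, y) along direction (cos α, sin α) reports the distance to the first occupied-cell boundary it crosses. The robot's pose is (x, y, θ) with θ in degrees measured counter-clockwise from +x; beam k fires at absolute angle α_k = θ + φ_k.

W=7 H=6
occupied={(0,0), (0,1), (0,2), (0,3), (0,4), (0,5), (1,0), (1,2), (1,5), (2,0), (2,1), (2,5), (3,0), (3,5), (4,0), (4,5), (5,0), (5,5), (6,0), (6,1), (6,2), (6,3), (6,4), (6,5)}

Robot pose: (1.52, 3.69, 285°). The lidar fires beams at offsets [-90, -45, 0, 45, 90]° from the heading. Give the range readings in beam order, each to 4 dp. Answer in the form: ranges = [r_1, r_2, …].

ranges = [0.5383, 0.7967, 0.7143, 5.1731, 4.6380]

beam 1: φ=-90°, α=195°
  cosα=-0.9659 sinα=-0.2588 | (1,3) | tMaxX 0.5383 tMaxY 2.6660 | tΔX 1.0353 tΔY 3.8637
    t=0.5383 [x] (0,3) — stop
  → r_1 = 0.5383
beam 2: φ=-45°, α=240°
  cosα=-0.5000 sinα=-0.8660 | (1,3) | tMaxX 1.0400 tMaxY 0.7967 | tΔX 2.0000 tΔY 1.1547
    t=0.7967 [y] (1,2) — stop
  → r_2 = 0.7967
beam 3: φ=0°, α=285°
  cosα=0.2588 sinα=-0.9659 | (1,3) | tMaxX 1.8546 tMaxY 0.7143 | tΔX 3.8637 tΔY 1.0353
    t=0.7143 [y] (1,2) — stop
  → r_3 = 0.7143
beam 4: φ=45°, α=330°
  cosα=0.8660 sinα=-0.5000 | (1,3) | tMaxX 0.5543 tMaxY 1.3800 | tΔX 1.1547 tΔY 2.0000
    t=0.5543 [x] (2,3)
    t=1.3800 [y] (2,2)
    t=1.7090 [x] (3,2)
    t=2.8637 [x] (4,2)
    t=3.3800 [y] (4,1)
    t=4.0184 [x] (5,1)
    t=5.1731 [x] (6,1) — stop
  → r_4 = 5.1731
beam 5: φ=90°, α=15°
  cosα=0.9659 sinα=0.2588 | (1,3) | tMaxX 0.4969 tMaxY 1.1977 | tΔX 1.0353 tΔY 3.8637
    t=0.4969 [x] (2,3)
    t=1.1977 [y] (2,4)
    t=1.5322 [x] (3,4)
    t=2.5675 [x] (4,4)
    t=3.6028 [x] (5,4)
    t=4.6380 [x] (6,4) — stop
  → r_5 = 4.6380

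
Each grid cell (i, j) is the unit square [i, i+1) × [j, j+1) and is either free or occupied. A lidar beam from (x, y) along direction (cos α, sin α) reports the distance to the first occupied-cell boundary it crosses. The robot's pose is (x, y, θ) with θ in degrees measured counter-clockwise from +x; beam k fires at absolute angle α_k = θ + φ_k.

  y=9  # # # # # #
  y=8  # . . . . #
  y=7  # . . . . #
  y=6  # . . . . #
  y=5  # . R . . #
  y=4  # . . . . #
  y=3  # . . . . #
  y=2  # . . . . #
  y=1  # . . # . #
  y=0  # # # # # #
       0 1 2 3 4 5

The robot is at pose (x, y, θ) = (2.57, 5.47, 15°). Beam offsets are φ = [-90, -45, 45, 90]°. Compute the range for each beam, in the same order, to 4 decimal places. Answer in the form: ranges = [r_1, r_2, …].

beam 1: φ=-90°, α=285°
  dir = (cos 285°, sin 285°) = (0.2588, -0.9659); from cell (2,5)
  next x-line at t=1.6614, next y-line at t=0.4866; Δt_x=3.8637, Δt_y=1.0353
    y: enter (2,4) at t=0.4866
    y: enter (2,3) at t=1.5219
    x: enter (3,3) at t=1.6614
    y: enter (3,2) at t=2.5571
    y: enter (3,1) at t=3.5924 ← occupied
  → r_1 = 3.5924
beam 2: φ=-45°, α=330°
  dir = (cos 330°, sin 330°) = (0.8660, -0.5000); from cell (2,5)
  next x-line at t=0.4965, next y-line at t=0.9400; Δt_x=1.1547, Δt_y=2.0000
    x: enter (3,5) at t=0.4965
    y: enter (3,4) at t=0.9400
    x: enter (4,4) at t=1.6512
    x: enter (5,4) at t=2.8059 ← occupied
  → r_2 = 2.8059
beam 3: φ=45°, α=60°
  dir = (cos 60°, sin 60°) = (0.5000, 0.8660); from cell (2,5)
  next x-line at t=0.8600, next y-line at t=0.6120; Δt_x=2.0000, Δt_y=1.1547
    y: enter (2,6) at t=0.6120
    x: enter (3,6) at t=0.8600
    y: enter (3,7) at t=1.7667
    x: enter (4,7) at t=2.8600
    y: enter (4,8) at t=2.9214
    y: enter (4,9) at t=4.0761 ← occupied
  → r_3 = 4.0761
beam 4: φ=90°, α=105°
  dir = (cos 105°, sin 105°) = (-0.2588, 0.9659); from cell (2,5)
  next x-line at t=2.2023, next y-line at t=0.5487; Δt_x=3.8637, Δt_y=1.0353
    y: enter (2,6) at t=0.5487
    y: enter (2,7) at t=1.5840
    x: enter (1,7) at t=2.2023
    y: enter (1,8) at t=2.6192
    y: enter (1,9) at t=3.6545 ← occupied
  → r_4 = 3.6545

ranges = [3.5924, 2.8059, 4.0761, 3.6545]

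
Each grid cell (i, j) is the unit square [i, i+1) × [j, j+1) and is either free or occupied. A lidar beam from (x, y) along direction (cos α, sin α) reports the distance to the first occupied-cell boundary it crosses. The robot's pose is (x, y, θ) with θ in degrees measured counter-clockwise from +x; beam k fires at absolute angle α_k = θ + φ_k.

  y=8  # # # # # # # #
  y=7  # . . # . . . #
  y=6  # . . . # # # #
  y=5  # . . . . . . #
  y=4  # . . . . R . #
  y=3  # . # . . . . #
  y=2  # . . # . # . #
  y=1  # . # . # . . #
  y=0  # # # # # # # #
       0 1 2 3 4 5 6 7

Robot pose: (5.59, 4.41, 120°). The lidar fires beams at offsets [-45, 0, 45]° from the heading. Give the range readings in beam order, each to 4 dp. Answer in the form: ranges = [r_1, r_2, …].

beam 1: φ=-45°, α=75°
  d=(0.2588,0.9659)  start (5,4)  tX=1.5841 tY=0.6108  stride 1/|dx|=3.8637 1/|dy|=1.0353
    cross y-line → (5,5), t=0.6108
    cross x-line → (6,5), t=1.5841
    cross y-line → (6,6), t=1.6461 (wall)
  → r_1 = 1.6461
beam 2: φ=0°, α=120°
  d=(-0.5000,0.8660)  start (5,4)  tX=1.1800 tY=0.6813  stride 1/|dx|=2.0000 1/|dy|=1.1547
    cross y-line → (5,5), t=0.6813
    cross x-line → (4,5), t=1.1800
    cross y-line → (4,6), t=1.8360 (wall)
  → r_2 = 1.8360
beam 3: φ=45°, α=165°
  d=(-0.9659,0.2588)  start (5,4)  tX=0.6108 tY=2.2796  stride 1/|dx|=1.0353 1/|dy|=3.8637
    cross x-line → (4,4), t=0.6108
    cross x-line → (3,4), t=1.6461
    cross y-line → (3,5), t=2.2796
    cross x-line → (2,5), t=2.6814
    cross x-line → (1,5), t=3.7166
    cross x-line → (0,5), t=4.7519 (wall)
  → r_3 = 4.7519

ranges = [1.6461, 1.8360, 4.7519]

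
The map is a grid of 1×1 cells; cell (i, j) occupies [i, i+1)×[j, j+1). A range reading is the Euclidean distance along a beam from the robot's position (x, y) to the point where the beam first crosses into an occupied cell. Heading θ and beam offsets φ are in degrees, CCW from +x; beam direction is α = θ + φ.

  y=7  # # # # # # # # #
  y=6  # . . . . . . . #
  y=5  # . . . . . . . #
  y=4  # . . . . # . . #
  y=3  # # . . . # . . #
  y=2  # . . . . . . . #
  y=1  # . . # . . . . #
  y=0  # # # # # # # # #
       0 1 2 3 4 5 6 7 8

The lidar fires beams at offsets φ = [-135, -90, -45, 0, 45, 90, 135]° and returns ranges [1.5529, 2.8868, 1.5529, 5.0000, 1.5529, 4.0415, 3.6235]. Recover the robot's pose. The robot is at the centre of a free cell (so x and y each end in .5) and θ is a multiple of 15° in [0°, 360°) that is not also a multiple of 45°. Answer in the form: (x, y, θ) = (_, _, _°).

Candidates: 38 free-cell centres × 16 headings = 608 poses. Raycast each; keep the one whose scan matches to 4 dp.
  (4.5, 1.5, 285°): beam 1 = 0.5774 ≠ 1.5529 ✗
  (6.5, 6.5, 210°): beam 1 = 0.5176 ≠ 1.5529 ✗
  (1.5, 4.5, 330°): beam 1 = 0.5176 ≠ 1.5529 ✗
  …
  (3.5, 3.5, 330°): r_1=1.5529, r_2=2.8868, r_3=1.5529, r_4=5.0000, r_5=1.5529, r_6=4.0415, r_7=3.6235 — all match ✓
No second candidate reproduces the full scan.

(x, y, θ) = (3.5, 3.5, 330°)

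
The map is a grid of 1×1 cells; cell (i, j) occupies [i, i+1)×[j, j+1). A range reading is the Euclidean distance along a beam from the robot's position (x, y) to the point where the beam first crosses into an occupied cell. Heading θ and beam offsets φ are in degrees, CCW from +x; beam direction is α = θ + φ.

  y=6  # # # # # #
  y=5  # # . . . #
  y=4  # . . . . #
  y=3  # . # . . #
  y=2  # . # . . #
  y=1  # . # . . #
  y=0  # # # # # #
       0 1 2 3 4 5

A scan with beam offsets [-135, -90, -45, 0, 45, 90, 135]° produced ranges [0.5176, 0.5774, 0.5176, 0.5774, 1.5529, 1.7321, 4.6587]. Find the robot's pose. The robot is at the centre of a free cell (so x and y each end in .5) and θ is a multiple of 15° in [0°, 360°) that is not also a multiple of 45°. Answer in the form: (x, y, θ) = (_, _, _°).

Candidates: 16 free-cell centres × 16 headings = 256 poses. Raycast each; keep the one whose scan matches to 4 dp.
  (4.5, 1.5, 105°): beam 1 = 0.5774 ≠ 0.5176 ✗
  (3.5, 3.5, 330°): beam 2 = 1.0000 ≠ 0.5774 ✗
  (1.5, 4.5, 240°): beam 4 = 1.0000 ≠ 0.5774 ✗
  (4.5, 4.5, 285°): beam 1 = 2.8868 ≠ 0.5176 ✗
  …
  (3.5, 1.5, 300°): r_1=0.5176, r_2=0.5774, r_3=0.5176, r_4=0.5774, r_5=1.5529, r_6=1.7321, r_7=4.6587 — all match ✓
Only this pose fits every beam.

(x, y, θ) = (3.5, 1.5, 300°)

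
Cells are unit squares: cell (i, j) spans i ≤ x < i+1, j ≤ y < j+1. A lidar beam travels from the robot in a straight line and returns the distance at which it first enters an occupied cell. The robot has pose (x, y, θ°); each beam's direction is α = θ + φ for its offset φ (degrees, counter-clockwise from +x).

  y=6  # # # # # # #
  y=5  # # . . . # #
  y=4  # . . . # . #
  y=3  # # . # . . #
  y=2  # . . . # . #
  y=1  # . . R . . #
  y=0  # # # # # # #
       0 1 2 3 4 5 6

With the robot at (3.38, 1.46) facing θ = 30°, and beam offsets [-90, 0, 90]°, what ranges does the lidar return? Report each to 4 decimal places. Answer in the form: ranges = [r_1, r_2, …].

ranges = [0.5312, 1.0800, 2.7600]

beam 1: φ=-90°, α=300°
  dir = (cos 300°, sin 300°) = (0.5000, -0.8660); from cell (3,1)
  next x-line at t=1.2400, next y-line at t=0.5312; Δt_x=2.0000, Δt_y=1.1547
    y: enter (3,0) at t=0.5312 ← occupied
  → r_1 = 0.5312
beam 2: φ=0°, α=30°
  dir = (cos 30°, sin 30°) = (0.8660, 0.5000); from cell (3,1)
  next x-line at t=0.7159, next y-line at t=1.0800; Δt_x=1.1547, Δt_y=2.0000
    x: enter (4,1) at t=0.7159
    y: enter (4,2) at t=1.0800 ← occupied
  → r_2 = 1.0800
beam 3: φ=90°, α=120°
  dir = (cos 120°, sin 120°) = (-0.5000, 0.8660); from cell (3,1)
  next x-line at t=0.7600, next y-line at t=0.6235; Δt_x=2.0000, Δt_y=1.1547
    y: enter (3,2) at t=0.6235
    x: enter (2,2) at t=0.7600
    y: enter (2,3) at t=1.7782
    x: enter (1,3) at t=2.7600 ← occupied
  → r_3 = 2.7600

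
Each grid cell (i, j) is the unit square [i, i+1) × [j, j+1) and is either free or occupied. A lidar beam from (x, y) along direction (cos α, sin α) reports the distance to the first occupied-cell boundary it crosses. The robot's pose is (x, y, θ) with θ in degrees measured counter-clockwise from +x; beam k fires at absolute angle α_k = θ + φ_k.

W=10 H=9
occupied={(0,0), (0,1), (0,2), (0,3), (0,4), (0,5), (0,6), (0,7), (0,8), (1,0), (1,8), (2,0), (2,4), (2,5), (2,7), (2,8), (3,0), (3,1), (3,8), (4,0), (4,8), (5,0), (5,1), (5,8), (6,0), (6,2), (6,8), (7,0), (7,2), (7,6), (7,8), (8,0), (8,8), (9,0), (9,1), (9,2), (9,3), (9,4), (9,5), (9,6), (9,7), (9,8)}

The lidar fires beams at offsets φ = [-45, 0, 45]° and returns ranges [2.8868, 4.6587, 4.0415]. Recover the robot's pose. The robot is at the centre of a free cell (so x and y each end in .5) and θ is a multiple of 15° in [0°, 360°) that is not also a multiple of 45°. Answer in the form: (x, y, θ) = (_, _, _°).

(x, y, θ) = (6.5, 3.5, 105°)

Enumerate (i+0.5, j+0.5, θ) over the 48 free cells and 16 admissible headings. For each, cast all 3 beams and compare to the given ranges.
  (1.5, 1.5, 60°): beam 1 = 1.5529 ≠ 2.8868 ✗
  (3.5, 4.5, 345°): beam 1 = 3.0000 ≠ 2.8868 ✗
  (4.5, 1.5, 255°): beam 1 = 0.5774 ≠ 2.8868 ✗
  (6.5, 4.5, 255°): beam 1 = 6.3509 ≠ 2.8868 ✗
  …
  (6.5, 3.5, 105°): r_1=2.8868, r_2=4.6587, r_3=4.0415 — all match ✓
Unique over the lattice → pose = (6.5, 3.5, 105°).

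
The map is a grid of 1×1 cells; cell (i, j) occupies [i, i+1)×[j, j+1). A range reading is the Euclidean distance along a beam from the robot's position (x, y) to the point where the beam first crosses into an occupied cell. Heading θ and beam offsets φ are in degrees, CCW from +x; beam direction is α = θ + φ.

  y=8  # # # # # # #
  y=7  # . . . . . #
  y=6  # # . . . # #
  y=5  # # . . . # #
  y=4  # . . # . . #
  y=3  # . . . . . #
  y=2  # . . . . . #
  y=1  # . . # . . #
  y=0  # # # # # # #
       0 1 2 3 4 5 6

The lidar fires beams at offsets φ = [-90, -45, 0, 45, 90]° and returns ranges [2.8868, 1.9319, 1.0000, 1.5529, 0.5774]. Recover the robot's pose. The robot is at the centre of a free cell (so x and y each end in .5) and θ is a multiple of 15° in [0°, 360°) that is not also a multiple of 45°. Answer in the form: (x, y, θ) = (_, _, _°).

(x, y, θ) = (4.5, 7.5, 330°)

Candidates: 29 free-cell centres × 16 headings = 464 poses. Raycast each; keep the one whose scan matches to 4 dp.
  (2.5, 3.5, 15°): beam 1 = 1.9319 ≠ 2.8868 ✗
  (4.5, 2.5, 120°): beam 1 = 1.7321 ≠ 2.8868 ✗
  (5.5, 4.5, 240°): beam 1 = 4.0415 ≠ 2.8868 ✗
  (4.5, 1.5, 75°): beam 1 = 1.5529 ≠ 2.8868 ✗
  …
  (4.5, 7.5, 330°): r_1=2.8868, r_2=1.9319, r_3=1.0000, r_4=1.5529, r_5=0.5774 — all match ✓
No second candidate reproduces the full scan.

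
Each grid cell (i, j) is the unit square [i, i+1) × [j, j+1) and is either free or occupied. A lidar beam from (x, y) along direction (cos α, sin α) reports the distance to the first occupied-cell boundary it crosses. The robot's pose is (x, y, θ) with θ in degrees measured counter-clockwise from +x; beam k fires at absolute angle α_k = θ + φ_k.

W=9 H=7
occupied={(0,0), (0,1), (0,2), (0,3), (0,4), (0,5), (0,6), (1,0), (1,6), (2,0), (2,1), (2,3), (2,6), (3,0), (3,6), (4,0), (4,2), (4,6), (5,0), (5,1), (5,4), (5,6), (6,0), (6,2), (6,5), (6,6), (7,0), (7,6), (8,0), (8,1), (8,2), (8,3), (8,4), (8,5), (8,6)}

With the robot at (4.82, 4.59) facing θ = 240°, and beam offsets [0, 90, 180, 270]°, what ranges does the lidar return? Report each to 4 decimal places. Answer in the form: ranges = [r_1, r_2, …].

ranges = [3.6400, 0.2078, 0.3600, 2.8200]

beam 1: φ=0°, α=240°
  cosα=-0.5000 sinα=-0.8660 | (4,4) | tMaxX 1.6400 tMaxY 0.6813 | tΔX 2.0000 tΔY 1.1547
    t=0.6813 [y] (4,3)
    t=1.6400 [x] (3,3)
    t=1.8360 [y] (3,2)
    t=2.9907 [y] (3,1)
    t=3.6400 [x] (2,1) — stop
  → r_1 = 3.6400
beam 2: φ=90°, α=330°
  cosα=0.8660 sinα=-0.5000 | (4,4) | tMaxX 0.2078 tMaxY 1.1800 | tΔX 1.1547 tΔY 2.0000
    t=0.2078 [x] (5,4) — stop
  → r_2 = 0.2078
beam 3: φ=180°, α=60°
  cosα=0.5000 sinα=0.8660 | (4,4) | tMaxX 0.3600 tMaxY 0.4734 | tΔX 2.0000 tΔY 1.1547
    t=0.3600 [x] (5,4) — stop
  → r_3 = 0.3600
beam 4: φ=270°, α=150°
  cosα=-0.8660 sinα=0.5000 | (4,4) | tMaxX 0.9469 tMaxY 0.8200 | tΔX 1.1547 tΔY 2.0000
    t=0.8200 [y] (4,5)
    t=0.9469 [x] (3,5)
    t=2.1016 [x] (2,5)
    t=2.8200 [y] (2,6) — stop
  → r_4 = 2.8200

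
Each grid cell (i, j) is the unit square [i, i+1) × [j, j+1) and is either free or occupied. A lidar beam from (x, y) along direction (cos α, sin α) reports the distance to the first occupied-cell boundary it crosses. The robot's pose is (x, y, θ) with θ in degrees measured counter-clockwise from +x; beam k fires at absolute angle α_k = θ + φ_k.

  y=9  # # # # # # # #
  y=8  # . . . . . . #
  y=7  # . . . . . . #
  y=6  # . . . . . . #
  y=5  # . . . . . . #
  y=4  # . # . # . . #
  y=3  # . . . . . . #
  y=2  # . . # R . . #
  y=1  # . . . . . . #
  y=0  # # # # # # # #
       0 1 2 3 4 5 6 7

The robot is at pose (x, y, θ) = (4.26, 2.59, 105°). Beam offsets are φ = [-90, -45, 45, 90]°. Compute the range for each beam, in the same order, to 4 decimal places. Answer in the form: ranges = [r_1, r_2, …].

ranges = [2.8367, 5.4800, 0.3002, 0.2692]

beam 1: φ=-90°, α=15°
  direction (0.9659, 0.2588); cell (4,2); t to first gridline: x 0.7661, y 1.5841 (then +1.0353 / +3.8637)
    (5,2) via x @ 0.7661
    (5,3) via y @ 1.5841
    (6,3) via x @ 1.8014
    (7,3) via x @ 2.8367  # hit
  → r_1 = 2.8367
beam 2: φ=-45°, α=60°
  direction (0.5000, 0.8660); cell (4,2); t to first gridline: x 1.4800, y 0.4734 (then +2.0000 / +1.1547)
    (4,3) via y @ 0.4734
    (5,3) via x @ 1.4800
    (5,4) via y @ 1.6281
    (5,5) via y @ 2.7828
    (6,5) via x @ 3.4800
    (6,6) via y @ 3.9375
    (6,7) via y @ 5.0922
    (7,7) via x @ 5.4800  # hit
  → r_2 = 5.4800
beam 3: φ=45°, α=150°
  direction (-0.8660, 0.5000); cell (4,2); t to first gridline: x 0.3002, y 0.8200 (then +1.1547 / +2.0000)
    (3,2) via x @ 0.3002  # hit
  → r_3 = 0.3002
beam 4: φ=90°, α=195°
  direction (-0.9659, -0.2588); cell (4,2); t to first gridline: x 0.2692, y 2.2796 (then +1.0353 / +3.8637)
    (3,2) via x @ 0.2692  # hit
  → r_4 = 0.2692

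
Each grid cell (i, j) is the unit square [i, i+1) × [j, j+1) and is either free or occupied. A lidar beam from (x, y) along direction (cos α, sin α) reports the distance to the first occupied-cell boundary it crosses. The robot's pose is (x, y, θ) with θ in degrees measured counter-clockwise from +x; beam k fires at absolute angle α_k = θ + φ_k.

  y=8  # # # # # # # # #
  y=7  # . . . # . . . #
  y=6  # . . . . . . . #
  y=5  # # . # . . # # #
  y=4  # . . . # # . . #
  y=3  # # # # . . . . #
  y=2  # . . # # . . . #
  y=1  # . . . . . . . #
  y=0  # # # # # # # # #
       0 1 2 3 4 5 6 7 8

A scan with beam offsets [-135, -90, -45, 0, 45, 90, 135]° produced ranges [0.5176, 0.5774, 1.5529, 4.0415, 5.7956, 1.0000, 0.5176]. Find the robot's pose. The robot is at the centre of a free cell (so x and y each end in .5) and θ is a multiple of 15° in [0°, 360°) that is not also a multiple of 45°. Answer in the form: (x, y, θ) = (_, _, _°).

Enumerate (i+0.5, j+0.5, θ) over the 37 free cells and 16 admissible headings. For each, cast all 7 beams and compare to the given ranges.
  (2.5, 5.5, 120°): beam 3 = 2.5882 ≠ 1.5529 ✗
  (6.5, 2.5, 240°): beam 1 = 1.9319 ≠ 0.5176 ✗
  (5.5, 1.5, 105°): beam 1 = 1.0000 ≠ 0.5176 ✗
  (1.5, 1.5, 75°): beam 1 = 0.5774 ≠ 0.5176 ✗
  …
  (1.5, 7.5, 300°): r_1=0.5176, r_2=0.5774, r_3=1.5529, r_4=4.0415, r_5=5.7956, r_6=1.0000, r_7=0.5176 — all match ✓
Unique over the lattice → pose = (1.5, 7.5, 300°).

(x, y, θ) = (1.5, 7.5, 300°)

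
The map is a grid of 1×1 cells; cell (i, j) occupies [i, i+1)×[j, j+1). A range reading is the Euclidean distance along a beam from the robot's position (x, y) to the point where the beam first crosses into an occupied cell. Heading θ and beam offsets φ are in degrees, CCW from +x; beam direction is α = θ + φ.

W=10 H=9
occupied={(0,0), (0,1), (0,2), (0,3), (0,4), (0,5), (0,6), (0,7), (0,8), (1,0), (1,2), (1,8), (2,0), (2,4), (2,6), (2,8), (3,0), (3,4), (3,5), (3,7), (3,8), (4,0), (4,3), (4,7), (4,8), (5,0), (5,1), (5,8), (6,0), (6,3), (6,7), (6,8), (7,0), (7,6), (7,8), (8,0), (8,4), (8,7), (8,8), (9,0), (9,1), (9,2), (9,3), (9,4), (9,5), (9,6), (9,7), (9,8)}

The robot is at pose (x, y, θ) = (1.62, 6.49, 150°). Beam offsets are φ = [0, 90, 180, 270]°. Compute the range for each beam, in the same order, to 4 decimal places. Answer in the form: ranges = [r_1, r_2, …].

ranges = [0.7159, 1.2400, 0.4388, 1.7436]

beam 1: φ=0°, α=150°
  d=(-0.8660,0.5000)  start (1,6)  tX=0.7159 tY=1.0200  stride 1/|dx|=1.1547 1/|dy|=2.0000
    cross x-line → (0,6), t=0.7159 (wall)
  → r_1 = 0.7159
beam 2: φ=90°, α=240°
  d=(-0.5000,-0.8660)  start (1,6)  tX=1.2400 tY=0.5658  stride 1/|dx|=2.0000 1/|dy|=1.1547
    cross y-line → (1,5), t=0.5658
    cross x-line → (0,5), t=1.2400 (wall)
  → r_2 = 1.2400
beam 3: φ=180°, α=330°
  d=(0.8660,-0.5000)  start (1,6)  tX=0.4388 tY=0.9800  stride 1/|dx|=1.1547 1/|dy|=2.0000
    cross x-line → (2,6), t=0.4388 (wall)
  → r_3 = 0.4388
beam 4: φ=270°, α=60°
  d=(0.5000,0.8660)  start (1,6)  tX=0.7600 tY=0.5889  stride 1/|dx|=2.0000 1/|dy|=1.1547
    cross y-line → (1,7), t=0.5889
    cross x-line → (2,7), t=0.7600
    cross y-line → (2,8), t=1.7436 (wall)
  → r_4 = 1.7436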